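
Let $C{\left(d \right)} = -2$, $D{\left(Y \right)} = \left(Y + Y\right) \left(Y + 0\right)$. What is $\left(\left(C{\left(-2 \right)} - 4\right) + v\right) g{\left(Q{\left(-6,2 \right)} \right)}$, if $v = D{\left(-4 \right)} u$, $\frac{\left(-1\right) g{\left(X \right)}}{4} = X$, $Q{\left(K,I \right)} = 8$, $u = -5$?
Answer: $5312$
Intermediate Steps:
$g{\left(X \right)} = - 4 X$
$D{\left(Y \right)} = 2 Y^{2}$ ($D{\left(Y \right)} = 2 Y Y = 2 Y^{2}$)
$v = -160$ ($v = 2 \left(-4\right)^{2} \left(-5\right) = 2 \cdot 16 \left(-5\right) = 32 \left(-5\right) = -160$)
$\left(\left(C{\left(-2 \right)} - 4\right) + v\right) g{\left(Q{\left(-6,2 \right)} \right)} = \left(\left(-2 - 4\right) - 160\right) \left(\left(-4\right) 8\right) = \left(-6 - 160\right) \left(-32\right) = \left(-166\right) \left(-32\right) = 5312$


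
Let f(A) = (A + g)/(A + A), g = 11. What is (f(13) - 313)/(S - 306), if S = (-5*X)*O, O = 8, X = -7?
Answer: 4057/338 ≈ 12.003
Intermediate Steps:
S = 280 (S = -5*(-7)*8 = 35*8 = 280)
f(A) = (11 + A)/(2*A) (f(A) = (A + 11)/(A + A) = (11 + A)/((2*A)) = (11 + A)*(1/(2*A)) = (11 + A)/(2*A))
(f(13) - 313)/(S - 306) = ((½)*(11 + 13)/13 - 313)/(280 - 306) = ((½)*(1/13)*24 - 313)/(-26) = (12/13 - 313)*(-1/26) = -4057/13*(-1/26) = 4057/338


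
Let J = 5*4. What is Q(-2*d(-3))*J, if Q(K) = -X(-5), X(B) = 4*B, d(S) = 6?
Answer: 400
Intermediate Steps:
J = 20
Q(K) = 20 (Q(K) = -4*(-5) = -1*(-20) = 20)
Q(-2*d(-3))*J = 20*20 = 400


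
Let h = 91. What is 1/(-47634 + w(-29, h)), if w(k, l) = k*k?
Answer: -1/46793 ≈ -2.1371e-5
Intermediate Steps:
w(k, l) = k²
1/(-47634 + w(-29, h)) = 1/(-47634 + (-29)²) = 1/(-47634 + 841) = 1/(-46793) = -1/46793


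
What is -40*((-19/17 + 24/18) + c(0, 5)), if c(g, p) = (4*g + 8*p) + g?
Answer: -82040/51 ≈ -1608.6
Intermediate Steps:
c(g, p) = 5*g + 8*p
-40*((-19/17 + 24/18) + c(0, 5)) = -40*((-19/17 + 24/18) + (5*0 + 8*5)) = -40*((-19*1/17 + 24*(1/18)) + (0 + 40)) = -40*((-19/17 + 4/3) + 40) = -40*(11/51 + 40) = -40*2051/51 = -82040/51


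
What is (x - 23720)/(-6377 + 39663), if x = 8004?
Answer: -7858/16643 ≈ -0.47215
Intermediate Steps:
(x - 23720)/(-6377 + 39663) = (8004 - 23720)/(-6377 + 39663) = -15716/33286 = -15716*1/33286 = -7858/16643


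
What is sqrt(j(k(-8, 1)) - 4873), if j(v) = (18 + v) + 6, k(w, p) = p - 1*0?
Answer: 4*I*sqrt(303) ≈ 69.628*I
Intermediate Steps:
k(w, p) = p (k(w, p) = p + 0 = p)
j(v) = 24 + v
sqrt(j(k(-8, 1)) - 4873) = sqrt((24 + 1) - 4873) = sqrt(25 - 4873) = sqrt(-4848) = 4*I*sqrt(303)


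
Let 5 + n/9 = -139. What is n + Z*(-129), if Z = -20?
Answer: 1284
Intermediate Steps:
n = -1296 (n = -45 + 9*(-139) = -45 - 1251 = -1296)
n + Z*(-129) = -1296 - 20*(-129) = -1296 + 2580 = 1284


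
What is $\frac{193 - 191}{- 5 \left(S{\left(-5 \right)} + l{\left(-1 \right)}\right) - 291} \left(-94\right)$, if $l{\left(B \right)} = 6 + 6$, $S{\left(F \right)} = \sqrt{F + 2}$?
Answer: $\frac{5499}{10273} - \frac{235 i \sqrt{3}}{30819} \approx 0.53529 - 0.013207 i$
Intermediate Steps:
$S{\left(F \right)} = \sqrt{2 + F}$
$l{\left(B \right)} = 12$
$\frac{193 - 191}{- 5 \left(S{\left(-5 \right)} + l{\left(-1 \right)}\right) - 291} \left(-94\right) = \frac{193 - 191}{- 5 \left(\sqrt{2 - 5} + 12\right) - 291} \left(-94\right) = \frac{2}{- 5 \left(\sqrt{-3} + 12\right) - 291} \left(-94\right) = \frac{2}{- 5 \left(i \sqrt{3} + 12\right) - 291} \left(-94\right) = \frac{2}{- 5 \left(12 + i \sqrt{3}\right) - 291} \left(-94\right) = \frac{2}{\left(-60 - 5 i \sqrt{3}\right) - 291} \left(-94\right) = \frac{2}{-351 - 5 i \sqrt{3}} \left(-94\right) = - \frac{188}{-351 - 5 i \sqrt{3}}$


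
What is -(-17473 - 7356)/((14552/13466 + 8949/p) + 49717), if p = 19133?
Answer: 168343872599/337098271102 ≈ 0.49939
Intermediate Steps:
-(-17473 - 7356)/((14552/13466 + 8949/p) + 49717) = -(-17473 - 7356)/((14552/13466 + 8949/19133) + 49717) = -(-24829)/((14552*(1/13466) + 8949*(1/19133)) + 49717) = -(-24829)/((7276/6733 + 471/1007) + 49717) = -(-24829)/(10498175/6780131 + 49717) = -(-24829)/337098271102/6780131 = -(-24829)*6780131/337098271102 = -1*(-168343872599/337098271102) = 168343872599/337098271102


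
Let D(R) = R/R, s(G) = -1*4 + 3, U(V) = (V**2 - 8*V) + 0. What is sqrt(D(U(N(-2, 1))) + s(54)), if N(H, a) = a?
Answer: 0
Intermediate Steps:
U(V) = V**2 - 8*V
s(G) = -1 (s(G) = -4 + 3 = -1)
D(R) = 1
sqrt(D(U(N(-2, 1))) + s(54)) = sqrt(1 - 1) = sqrt(0) = 0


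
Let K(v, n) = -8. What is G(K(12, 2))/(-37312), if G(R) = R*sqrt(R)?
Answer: I*sqrt(2)/2332 ≈ 0.00060644*I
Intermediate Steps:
G(R) = R**(3/2)
G(K(12, 2))/(-37312) = (-8)**(3/2)/(-37312) = -16*I*sqrt(2)*(-1/37312) = I*sqrt(2)/2332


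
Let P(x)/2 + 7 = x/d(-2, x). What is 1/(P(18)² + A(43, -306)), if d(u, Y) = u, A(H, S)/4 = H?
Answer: 1/1196 ≈ 0.00083612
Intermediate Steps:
A(H, S) = 4*H
P(x) = -14 - x (P(x) = -14 + 2*(x/(-2)) = -14 + 2*(x*(-½)) = -14 + 2*(-x/2) = -14 - x)
1/(P(18)² + A(43, -306)) = 1/((-14 - 1*18)² + 4*43) = 1/((-14 - 18)² + 172) = 1/((-32)² + 172) = 1/(1024 + 172) = 1/1196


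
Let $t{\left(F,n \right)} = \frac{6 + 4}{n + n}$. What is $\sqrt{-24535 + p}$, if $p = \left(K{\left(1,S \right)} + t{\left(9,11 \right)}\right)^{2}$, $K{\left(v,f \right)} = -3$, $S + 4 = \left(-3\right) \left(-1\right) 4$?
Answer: $\frac{i \sqrt{2967951}}{11} \approx 156.62 i$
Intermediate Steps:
$t{\left(F,n \right)} = \frac{5}{n}$ ($t{\left(F,n \right)} = \frac{10}{2 n} = 10 \frac{1}{2 n} = \frac{5}{n}$)
$S = 8$ ($S = -4 + \left(-3\right) \left(-1\right) 4 = -4 + 3 \cdot 4 = -4 + 12 = 8$)
$p = \frac{784}{121}$ ($p = \left(-3 + \frac{5}{11}\right)^{2} = \left(- \frac{28}{11}\right)^{2} = \frac{784}{121} \approx 6.4793$)
$\sqrt{-24535 + p} = \sqrt{-24535 + \frac{784}{121}} = \sqrt{- \frac{2967951}{121}} = \frac{i \sqrt{2967951}}{11}$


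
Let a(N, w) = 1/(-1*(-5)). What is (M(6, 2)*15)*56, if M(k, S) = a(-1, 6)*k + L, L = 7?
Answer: 6888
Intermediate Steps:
a(N, w) = 1/5
M(k, S) = 7 + k/5 (M(k, S) = k/5 + 7 = 7 + k/5)
(M(6, 2)*15)*56 = ((7 + (1/5)*6)*15)*56 = ((7 + 6/5)*15)*56 = ((41/5)*15)*56 = 123*56 = 6888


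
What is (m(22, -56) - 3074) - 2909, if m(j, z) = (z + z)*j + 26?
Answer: -8421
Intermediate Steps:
m(j, z) = 26 + 2*j*z (m(j, z) = (2*z)*j + 26 = 2*j*z + 26 = 26 + 2*j*z)
(m(22, -56) - 3074) - 2909 = ((26 + 2*22*(-56)) - 3074) - 2909 = ((26 - 2464) - 3074) - 2909 = (-2438 - 3074) - 2909 = -5512 - 2909 = -8421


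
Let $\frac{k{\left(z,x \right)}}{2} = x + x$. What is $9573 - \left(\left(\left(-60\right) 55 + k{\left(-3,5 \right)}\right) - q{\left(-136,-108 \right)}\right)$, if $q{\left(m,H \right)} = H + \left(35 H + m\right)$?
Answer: $8829$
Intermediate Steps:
$q{\left(m,H \right)} = m + 36 H$ ($q{\left(m,H \right)} = H + \left(m + 35 H\right) = m + 36 H$)
$k{\left(z,x \right)} = 4 x$ ($k{\left(z,x \right)} = 2 \left(x + x\right) = 2 \cdot 2 x = 4 x$)
$9573 - \left(\left(\left(-60\right) 55 + k{\left(-3,5 \right)}\right) - q{\left(-136,-108 \right)}\right) = 9573 - \left(\left(\left(-60\right) 55 + 4 \cdot 5\right) - \left(-136 + 36 \left(-108\right)\right)\right) = 9573 - \left(\left(-3300 + 20\right) - \left(-136 - 3888\right)\right) = 9573 - \left(-3280 - -4024\right) = 9573 - \left(-3280 + 4024\right) = 9573 - 744 = 8829$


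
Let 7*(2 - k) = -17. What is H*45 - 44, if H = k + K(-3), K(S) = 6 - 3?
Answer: 2032/7 ≈ 290.29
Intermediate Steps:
k = 31/7 (k = 2 - ⅐*(-17) = 2 + 17/7 = 31/7 ≈ 4.4286)
K(S) = 3
H = 52/7 (H = 31/7 + 3 = 52/7 ≈ 7.4286)
H*45 - 44 = (52/7)*45 - 44 = 2340/7 - 44 = 2032/7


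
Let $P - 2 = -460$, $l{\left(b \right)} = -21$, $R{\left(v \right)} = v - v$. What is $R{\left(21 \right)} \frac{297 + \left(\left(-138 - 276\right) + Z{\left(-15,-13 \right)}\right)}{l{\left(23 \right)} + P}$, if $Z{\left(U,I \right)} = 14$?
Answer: $0$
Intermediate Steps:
$R{\left(v \right)} = 0$
$P = -458$ ($P = 2 - 460 = -458$)
$R{\left(21 \right)} \frac{297 + \left(\left(-138 - 276\right) + Z{\left(-15,-13 \right)}\right)}{l{\left(23 \right)} + P} = 0 \frac{297 + \left(\left(-138 - 276\right) + 14\right)}{-21 - 458} = 0 \frac{297 + \left(-414 + 14\right)}{-479} = 0 \left(297 - 400\right) \left(- \frac{1}{479}\right) = 0 \left(\left(-103\right) \left(- \frac{1}{479}\right)\right) = 0 \cdot \frac{103}{479} = 0$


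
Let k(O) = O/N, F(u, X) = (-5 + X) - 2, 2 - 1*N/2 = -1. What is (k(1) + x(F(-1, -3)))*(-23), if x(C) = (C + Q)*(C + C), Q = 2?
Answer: -22103/6 ≈ -3683.8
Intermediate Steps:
N = 6 (N = 4 - 2*(-1) = 4 + 2 = 6)
F(u, X) = -7 + X
k(O) = O/6
x(C) = 2*C*(2 + C) (x(C) = (C + 2)*(C + C) = (2 + C)*(2*C) = 2*C*(2 + C))
(k(1) + x(F(-1, -3)))*(-23) = ((⅙)*1 + 2*(-7 - 3)*(2 + (-7 - 3)))*(-23) = (⅙ + 2*(-10)*(2 - 10))*(-23) = (⅙ + 2*(-10)*(-8))*(-23) = (⅙ + 160)*(-23) = (961/6)*(-23) = -22103/6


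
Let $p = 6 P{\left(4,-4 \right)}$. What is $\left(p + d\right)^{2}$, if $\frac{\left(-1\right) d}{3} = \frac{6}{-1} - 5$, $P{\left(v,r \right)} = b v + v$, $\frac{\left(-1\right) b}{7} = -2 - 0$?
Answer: $154449$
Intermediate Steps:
$b = 14$ ($b = - 7 \left(-2 - 0\right) = - 7 \left(-2 + 0\right) = \left(-7\right) \left(-2\right) = 14$)
$P{\left(v,r \right)} = 15 v$ ($P{\left(v,r \right)} = 14 v + v = 15 v$)
$d = 33$ ($d = - 3 \left(\frac{6}{-1} - 5\right) = - 3 \left(6 \left(-1\right) - 5\right) = - 3 \left(-6 - 5\right) = \left(-3\right) \left(-11\right) = 33$)
$p = 360$ ($p = 6 \cdot 15 \cdot 4 = 6 \cdot 60 = 360$)
$\left(p + d\right)^{2} = \left(360 + 33\right)^{2} = 393^{2} = 154449$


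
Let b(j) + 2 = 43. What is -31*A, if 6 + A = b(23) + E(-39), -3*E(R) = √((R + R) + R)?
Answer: -1085 + 31*I*√13 ≈ -1085.0 + 111.77*I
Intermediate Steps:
b(j) = 41 (b(j) = -2 + 43 = 41)
E(R) = -√3*√R/3 (E(R) = -√((R + R) + R)/3 = -√(2*R + R)/3 = -√3*√R/3)
A = 35 - I*√13 (A = -6 + (41 - √3*√(-39)/3) = -6 + (41 - √3*I*√39/3) = -6 + (41 - I*√13) = 35 - I*√13 ≈ 35.0 - 3.6056*I)
-31*A = -31*(35 - I*√13) = -1085 + 31*I*√13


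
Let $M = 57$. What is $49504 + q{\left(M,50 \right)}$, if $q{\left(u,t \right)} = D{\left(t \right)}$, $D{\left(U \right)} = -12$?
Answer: $49492$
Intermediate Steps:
$q{\left(u,t \right)} = -12$
$49504 + q{\left(M,50 \right)} = 49504 - 12 = 49492$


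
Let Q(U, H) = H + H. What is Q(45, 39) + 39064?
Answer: 39142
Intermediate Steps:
Q(U, H) = 2*H
Q(45, 39) + 39064 = 2*39 + 39064 = 78 + 39064 = 39142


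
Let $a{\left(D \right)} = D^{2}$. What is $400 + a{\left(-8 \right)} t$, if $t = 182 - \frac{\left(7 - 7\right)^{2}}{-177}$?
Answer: $12048$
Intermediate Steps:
$t = 182$ ($t = 182 - 0^{2} \left(- \frac{1}{177}\right) = 182 - 0 \left(- \frac{1}{177}\right) = 182 - 0 = 182 + 0 = 182$)
$400 + a{\left(-8 \right)} t = 400 + \left(-8\right)^{2} \cdot 182 = 400 + 64 \cdot 182 = 400 + 11648 = 12048$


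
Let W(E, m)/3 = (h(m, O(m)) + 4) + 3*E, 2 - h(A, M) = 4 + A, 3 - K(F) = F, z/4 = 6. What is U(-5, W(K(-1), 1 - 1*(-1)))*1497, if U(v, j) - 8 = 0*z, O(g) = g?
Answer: 11976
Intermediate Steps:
z = 24 (z = 4*6 = 24)
K(F) = 3 - F
h(A, M) = -2 - A (h(A, M) = 2 - (4 + A) = 2 + (-4 - A) = -2 - A)
W(E, m) = 6 - 3*m + 9*E (W(E, m) = 3*(((-2 - m) + 4) + 3*E) = 3*((2 - m) + 3*E) = 3*(2 - m + 3*E) = 6 - 3*m + 9*E)
U(v, j) = 8 (U(v, j) = 8 + 0*24 = 8 + 0 = 8)
U(-5, W(K(-1), 1 - 1*(-1)))*1497 = 8*1497 = 11976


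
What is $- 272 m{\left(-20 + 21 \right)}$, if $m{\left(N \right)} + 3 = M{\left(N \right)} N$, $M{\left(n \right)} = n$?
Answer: $544$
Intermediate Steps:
$m{\left(N \right)} = -3 + N^{2}$ ($m{\left(N \right)} = -3 + N N = -3 + N^{2}$)
$- 272 m{\left(-20 + 21 \right)} = - 272 \left(-3 + \left(-20 + 21\right)^{2}\right) = - 272 \left(-3 + 1^{2}\right) = - 272 \left(-3 + 1\right) = \left(-272\right) \left(-2\right) = 544$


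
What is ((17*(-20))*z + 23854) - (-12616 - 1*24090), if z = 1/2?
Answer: 60390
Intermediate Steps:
z = ½ ≈ 0.50000
((17*(-20))*z + 23854) - (-12616 - 1*24090) = ((17*(-20))*(½) + 23854) - (-12616 - 1*24090) = (-340*½ + 23854) - (-12616 - 24090) = (-170 + 23854) - 1*(-36706) = 23684 + 36706 = 60390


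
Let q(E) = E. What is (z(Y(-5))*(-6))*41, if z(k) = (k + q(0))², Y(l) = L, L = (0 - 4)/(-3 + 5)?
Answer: -984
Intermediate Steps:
L = -2 (L = -4/2 = -4*½ = -2)
Y(l) = -2
z(k) = k² (z(k) = (k + 0)² = k²)
(z(Y(-5))*(-6))*41 = ((-2)²*(-6))*41 = (4*(-6))*41 = -24*41 = -984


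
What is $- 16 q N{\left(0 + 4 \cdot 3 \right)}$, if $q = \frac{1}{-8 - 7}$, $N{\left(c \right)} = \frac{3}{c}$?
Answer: $\frac{4}{15} \approx 0.26667$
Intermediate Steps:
$q = - \frac{1}{15}$ ($q = \frac{1}{-15} = - \frac{1}{15} \approx -0.066667$)
$- 16 q N{\left(0 + 4 \cdot 3 \right)} = \left(-16\right) \left(- \frac{1}{15}\right) \frac{3}{0 + 4 \cdot 3} = \frac{16 \frac{3}{0 + 12}}{15} = \frac{16 \cdot \frac{3}{12}}{15} = \frac{16 \cdot 3 \cdot \frac{1}{12}}{15} = \frac{16}{15} \cdot \frac{1}{4} = \frac{4}{15}$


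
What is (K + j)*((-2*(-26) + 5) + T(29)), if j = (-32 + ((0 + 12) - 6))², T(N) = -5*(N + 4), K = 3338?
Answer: -433512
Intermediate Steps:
T(N) = -20 - 5*N (T(N) = -5*(4 + N) = -20 - 5*N)
j = 676 (j = (-32 + (12 - 6))² = (-32 + 6)² = (-26)² = 676)
(K + j)*((-2*(-26) + 5) + T(29)) = (3338 + 676)*((-2*(-26) + 5) + (-20 - 5*29)) = 4014*((52 + 5) + (-20 - 145)) = 4014*(57 - 165) = 4014*(-108) = -433512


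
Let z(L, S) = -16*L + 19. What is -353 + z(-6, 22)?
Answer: -238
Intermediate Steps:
z(L, S) = 19 - 16*L
-353 + z(-6, 22) = -353 + (19 - 16*(-6)) = -353 + (19 + 96) = -353 + 115 = -238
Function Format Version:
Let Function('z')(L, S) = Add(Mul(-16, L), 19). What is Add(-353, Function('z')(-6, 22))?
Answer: -238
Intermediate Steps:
Function('z')(L, S) = Add(19, Mul(-16, L))
Add(-353, Function('z')(-6, 22)) = Add(-353, Add(19, Mul(-16, -6))) = Add(-353, Add(19, 96)) = Add(-353, 115) = -238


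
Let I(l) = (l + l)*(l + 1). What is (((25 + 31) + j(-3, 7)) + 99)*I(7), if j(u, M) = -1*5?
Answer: 16800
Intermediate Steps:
I(l) = 2*l*(1 + l) (I(l) = (2*l)*(1 + l) = 2*l*(1 + l))
j(u, M) = -5
(((25 + 31) + j(-3, 7)) + 99)*I(7) = (((25 + 31) - 5) + 99)*(2*7*(1 + 7)) = ((56 - 5) + 99)*(2*7*8) = (51 + 99)*112 = 150*112 = 16800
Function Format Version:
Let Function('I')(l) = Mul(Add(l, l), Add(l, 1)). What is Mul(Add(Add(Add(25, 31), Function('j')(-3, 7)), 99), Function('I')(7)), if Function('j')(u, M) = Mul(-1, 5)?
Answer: 16800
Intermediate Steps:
Function('I')(l) = Mul(2, l, Add(1, l)) (Function('I')(l) = Mul(Mul(2, l), Add(1, l)) = Mul(2, l, Add(1, l)))
Function('j')(u, M) = -5
Mul(Add(Add(Add(25, 31), Function('j')(-3, 7)), 99), Function('I')(7)) = Mul(Add(Add(Add(25, 31), -5), 99), Mul(2, 7, Add(1, 7))) = Mul(Add(Add(56, -5), 99), Mul(2, 7, 8)) = Mul(Add(51, 99), 112) = Mul(150, 112) = 16800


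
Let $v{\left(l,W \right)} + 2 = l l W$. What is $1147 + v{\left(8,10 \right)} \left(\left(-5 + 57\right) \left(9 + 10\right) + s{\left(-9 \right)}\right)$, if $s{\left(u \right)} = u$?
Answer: $625749$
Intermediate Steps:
$v{\left(l,W \right)} = -2 + W l^{2}$ ($v{\left(l,W \right)} = -2 + l l W = -2 + l^{2} W = -2 + W l^{2}$)
$1147 + v{\left(8,10 \right)} \left(\left(-5 + 57\right) \left(9 + 10\right) + s{\left(-9 \right)}\right) = 1147 + \left(-2 + 10 \cdot 8^{2}\right) \left(\left(-5 + 57\right) \left(9 + 10\right) - 9\right) = 1147 + \left(-2 + 10 \cdot 64\right) \left(52 \cdot 19 - 9\right) = 1147 + \left(-2 + 640\right) \left(988 - 9\right) = 1147 + 638 \cdot 979 = 1147 + 624602 = 625749$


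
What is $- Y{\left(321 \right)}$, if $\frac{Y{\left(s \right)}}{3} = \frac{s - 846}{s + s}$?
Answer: $\frac{525}{214} \approx 2.4533$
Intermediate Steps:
$Y{\left(s \right)} = \frac{3 \left(-846 + s\right)}{2 s}$ ($Y{\left(s \right)} = 3 \frac{s - 846}{s + s} = 3 \frac{-846 + s}{2 s} = \frac{3 \left(-846 + s\right)}{2 s}$)
$- Y{\left(321 \right)} = - (\frac{3}{2} - \frac{1269}{321}) = - (\frac{3}{2} - \frac{423}{107}) = \left(-1\right) \left(- \frac{525}{214}\right) = \frac{525}{214}$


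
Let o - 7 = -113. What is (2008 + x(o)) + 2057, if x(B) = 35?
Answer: 4100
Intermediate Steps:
o = -106 (o = 7 - 113 = -106)
(2008 + x(o)) + 2057 = (2008 + 35) + 2057 = 2043 + 2057 = 4100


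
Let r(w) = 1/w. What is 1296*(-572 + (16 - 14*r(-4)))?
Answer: -716040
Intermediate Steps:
1296*(-572 + (16 - 14*r(-4))) = 1296*(-572 + (16 - 14/(-4))) = 1296*(-572 + (16 - 14*(-¼))) = 1296*(-572 + (16 + 7/2)) = 1296*(-572 + 39/2) = 1296*(-1105/2) = -716040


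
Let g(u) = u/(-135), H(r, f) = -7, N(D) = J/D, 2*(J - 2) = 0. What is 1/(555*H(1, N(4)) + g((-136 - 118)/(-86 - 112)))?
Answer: -13365/51923152 ≈ -0.00025740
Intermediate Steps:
J = 2 (J = 2 + (½)*0 = 2 + 0 = 2)
N(D) = 2/D
g(u) = -u/135 (g(u) = u*(-1/135) = -u/135)
1/(555*H(1, N(4)) + g((-136 - 118)/(-86 - 112))) = 1/(555*(-7) - (-136 - 118)/(135*(-86 - 112))) = 1/(-3885 - (-254)/(135*(-198))) = 1/(-3885 - (-254)*(-1)/(135*198)) = 1/(-3885 - 1/135*127/99) = 1/(-3885 - 127/13365) = 1/(-51923152/13365) = -13365/51923152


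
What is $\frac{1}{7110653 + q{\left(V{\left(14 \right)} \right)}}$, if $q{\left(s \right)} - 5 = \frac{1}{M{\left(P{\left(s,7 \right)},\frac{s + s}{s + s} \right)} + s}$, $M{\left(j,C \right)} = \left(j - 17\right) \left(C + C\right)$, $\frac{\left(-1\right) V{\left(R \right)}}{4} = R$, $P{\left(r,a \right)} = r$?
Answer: $\frac{202}{1436352915} \approx 1.4063 \cdot 10^{-7}$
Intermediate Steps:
$V{\left(R \right)} = - 4 R$
$M{\left(j,C \right)} = 2 C \left(-17 + j\right)$ ($M{\left(j,C \right)} = \left(-17 + j\right) 2 C = 2 C \left(-17 + j\right)$)
$q{\left(s \right)} = 5 + \frac{1}{-34 + 3 s}$ ($q{\left(s \right)} = 5 + \frac{1}{2 \frac{s + s}{s + s} \left(-17 + s\right) + s} = 5 + \frac{1}{2 \frac{2 s}{2 s} \left(-17 + s\right) + s} = 5 + \frac{1}{2 \cdot 2 s \frac{1}{2 s} \left(-17 + s\right) + s} = 5 + \frac{1}{2 \cdot 1 \left(-17 + s\right) + s} = 5 + \frac{1}{\left(-34 + 2 s\right) + s} = 5 + \frac{1}{-34 + 3 s}$)
$\frac{1}{7110653 + q{\left(V{\left(14 \right)} \right)}} = \frac{1}{7110653 + \frac{-169 + 15 \left(\left(-4\right) 14\right)}{-34 + 3 \left(\left(-4\right) 14\right)}} = \frac{1}{7110653 + \frac{-169 + 15 \left(-56\right)}{-34 + 3 \left(-56\right)}} = \frac{1}{7110653 + \frac{-169 - 840}{-34 - 168}} = \frac{1}{7110653 + \frac{1}{-202} \left(-1009\right)} = \frac{1}{7110653 - - \frac{1009}{202}} = \frac{1}{7110653 + \frac{1009}{202}} = \frac{1}{\frac{1436352915}{202}} = \frac{202}{1436352915}$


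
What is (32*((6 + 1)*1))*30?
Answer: 6720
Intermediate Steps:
(32*((6 + 1)*1))*30 = (32*(7*1))*30 = (32*7)*30 = 224*30 = 6720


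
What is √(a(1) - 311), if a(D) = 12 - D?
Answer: 10*I*√3 ≈ 17.32*I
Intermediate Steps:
√(a(1) - 311) = √((12 - 1*1) - 311) = √((12 - 1) - 311) = √(11 - 311) = √(-300) = 10*I*√3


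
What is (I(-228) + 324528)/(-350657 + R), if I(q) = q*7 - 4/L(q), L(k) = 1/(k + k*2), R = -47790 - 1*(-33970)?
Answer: -325668/364477 ≈ -0.89352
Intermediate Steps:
R = -13820 (R = -47790 + 33970 = -13820)
L(k) = 1/(3*k) (L(k) = 1/(k + 2*k) = 1/(3*k))
I(q) = -5*q (I(q) = q*7 - 4*3*q = 7*q - 12*q = -5*q)
(I(-228) + 324528)/(-350657 + R) = (-5*(-228) + 324528)/(-350657 - 13820) = (1140 + 324528)/(-364477) = 325668*(-1/364477) = -325668/364477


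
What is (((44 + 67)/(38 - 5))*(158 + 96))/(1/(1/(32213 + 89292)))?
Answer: 9398/1336555 ≈ 0.0070315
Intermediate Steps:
(((44 + 67)/(38 - 5))*(158 + 96))/(1/(1/(32213 + 89292))) = ((111/33)*254)/(1/(1/121505)) = ((111*(1/33))*254)/(1/(1/121505)) = ((37/11)*254)/121505 = (9398/11)*(1/121505) = 9398/1336555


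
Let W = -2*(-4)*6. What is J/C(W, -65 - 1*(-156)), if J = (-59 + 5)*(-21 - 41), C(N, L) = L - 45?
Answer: 1674/23 ≈ 72.783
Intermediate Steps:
W = 48 (W = 8*6 = 48)
C(N, L) = -45 + L
J = 3348 (J = -54*(-62) = 3348)
J/C(W, -65 - 1*(-156)) = 3348/(-45 + (-65 - 1*(-156))) = 3348/(-45 + (-65 + 156)) = 3348/(-45 + 91) = 3348/46 = 3348*(1/46) = 1674/23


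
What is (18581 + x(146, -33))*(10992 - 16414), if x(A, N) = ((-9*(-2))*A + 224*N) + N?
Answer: -74736848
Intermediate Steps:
x(A, N) = 18*A + 225*N (x(A, N) = (18*A + 224*N) + N = 18*A + 225*N)
(18581 + x(146, -33))*(10992 - 16414) = (18581 + (18*146 + 225*(-33)))*(10992 - 16414) = (18581 + (2628 - 7425))*(-5422) = (18581 - 4797)*(-5422) = 13784*(-5422) = -74736848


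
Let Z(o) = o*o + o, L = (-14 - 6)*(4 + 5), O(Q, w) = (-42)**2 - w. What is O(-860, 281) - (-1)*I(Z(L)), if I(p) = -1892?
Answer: -409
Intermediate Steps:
O(Q, w) = 1764 - w
L = -180 (L = -20*9 = -180)
Z(o) = o + o**2 (Z(o) = o**2 + o = o + o**2)
O(-860, 281) - (-1)*I(Z(L)) = (1764 - 1*281) - (-1)*(-1892) = (1764 - 281) - 1*1892 = 1483 - 1892 = -409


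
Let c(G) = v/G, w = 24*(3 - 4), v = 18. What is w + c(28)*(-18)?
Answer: -249/7 ≈ -35.571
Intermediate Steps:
w = -24 (w = 24*(-1) = -24)
c(G) = 18/G
w + c(28)*(-18) = -24 + (18/28)*(-18) = -24 + (18*(1/28))*(-18) = -24 + (9/14)*(-18) = -24 - 81/7 = -249/7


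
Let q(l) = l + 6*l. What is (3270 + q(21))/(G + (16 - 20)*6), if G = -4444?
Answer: -3417/4468 ≈ -0.76477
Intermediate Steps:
q(l) = 7*l
(3270 + q(21))/(G + (16 - 20)*6) = (3270 + 7*21)/(-4444 + (16 - 20)*6) = (3270 + 147)/(-4444 - 4*6) = 3417/(-4444 - 24) = 3417/(-4468) = 3417*(-1/4468) = -3417/4468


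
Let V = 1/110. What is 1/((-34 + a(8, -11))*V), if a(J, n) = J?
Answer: -55/13 ≈ -4.2308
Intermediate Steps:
V = 1/110 ≈ 0.0090909
1/((-34 + a(8, -11))*V) = 1/((-34 + 8)*(1/110)) = 1/(-26*1/110) = 1/(-13/55) = -55/13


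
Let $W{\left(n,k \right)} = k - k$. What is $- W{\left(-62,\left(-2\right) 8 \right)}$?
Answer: $0$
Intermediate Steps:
$W{\left(n,k \right)} = 0$
$- W{\left(-62,\left(-2\right) 8 \right)} = \left(-1\right) 0 = 0$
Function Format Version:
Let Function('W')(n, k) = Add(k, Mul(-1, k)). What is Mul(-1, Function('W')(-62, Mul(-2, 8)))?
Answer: 0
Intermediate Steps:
Function('W')(n, k) = 0
Mul(-1, Function('W')(-62, Mul(-2, 8))) = Mul(-1, 0) = 0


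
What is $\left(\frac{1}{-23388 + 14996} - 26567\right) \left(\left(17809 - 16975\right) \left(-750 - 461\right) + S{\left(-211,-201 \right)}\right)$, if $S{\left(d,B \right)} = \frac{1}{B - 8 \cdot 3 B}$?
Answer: $\frac{346993089149015755}{12932072} \approx 2.6832 \cdot 10^{10}$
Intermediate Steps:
$S{\left(d,B \right)} = - \frac{1}{23 B}$ ($S{\left(d,B \right)} = \frac{1}{B - 24 B} = \frac{1}{\left(-23\right) B} = - \frac{1}{23 B}$)
$\left(\frac{1}{-23388 + 14996} - 26567\right) \left(\left(17809 - 16975\right) \left(-750 - 461\right) + S{\left(-211,-201 \right)}\right) = \left(\frac{1}{-23388 + 14996} - 26567\right) \left(\left(17809 - 16975\right) \left(-750 - 461\right) - \frac{1}{23 \left(-201\right)}\right) = \left(\frac{1}{-8392} - 26567\right) \left(834 \left(-1211\right) - - \frac{1}{4623}\right) = \left(- \frac{1}{8392} - 26567\right) \left(-1009974 + \frac{1}{4623}\right) = \left(- \frac{222950265}{8392}\right) \left(- \frac{4669109801}{4623}\right) = \frac{346993089149015755}{12932072}$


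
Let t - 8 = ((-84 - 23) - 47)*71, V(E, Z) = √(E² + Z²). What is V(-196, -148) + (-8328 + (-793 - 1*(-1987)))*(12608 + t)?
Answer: -11999388 + 4*√3770 ≈ -1.1999e+7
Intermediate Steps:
t = -10926 (t = 8 + ((-84 - 23) - 47)*71 = 8 + (-107 - 47)*71 = 8 - 154*71 = 8 - 10934 = -10926)
V(-196, -148) + (-8328 + (-793 - 1*(-1987)))*(12608 + t) = √((-196)² + (-148)²) + (-8328 + (-793 - 1*(-1987)))*(12608 - 10926) = √(38416 + 21904) + (-8328 + (-793 + 1987))*1682 = √60320 + (-8328 + 1194)*1682 = 4*√3770 - 7134*1682 = 4*√3770 - 11999388 = -11999388 + 4*√3770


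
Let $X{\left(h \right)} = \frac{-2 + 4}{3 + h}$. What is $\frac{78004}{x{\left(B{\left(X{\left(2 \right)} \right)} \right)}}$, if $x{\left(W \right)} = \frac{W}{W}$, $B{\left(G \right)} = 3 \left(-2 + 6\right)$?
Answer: $78004$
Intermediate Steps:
$X{\left(h \right)} = \frac{2}{3 + h}$
$B{\left(G \right)} = 12$ ($B{\left(G \right)} = 3 \cdot 4 = 12$)
$x{\left(W \right)} = 1$
$\frac{78004}{x{\left(B{\left(X{\left(2 \right)} \right)} \right)}} = \frac{78004}{1} = 78004 \cdot 1 = 78004$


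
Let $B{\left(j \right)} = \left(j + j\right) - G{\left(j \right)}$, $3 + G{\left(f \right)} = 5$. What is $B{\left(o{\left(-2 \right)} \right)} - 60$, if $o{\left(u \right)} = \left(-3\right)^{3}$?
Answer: $-116$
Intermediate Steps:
$G{\left(f \right)} = 2$ ($G{\left(f \right)} = -3 + 5 = 2$)
$o{\left(u \right)} = -27$
$B{\left(j \right)} = -2 + 2 j$ ($B{\left(j \right)} = \left(j + j\right) - 2 = 2 j - 2 = -2 + 2 j$)
$B{\left(o{\left(-2 \right)} \right)} - 60 = \left(-2 + 2 \left(-27\right)\right) - 60 = \left(-2 - 54\right) - 60 = -56 - 60 = -116$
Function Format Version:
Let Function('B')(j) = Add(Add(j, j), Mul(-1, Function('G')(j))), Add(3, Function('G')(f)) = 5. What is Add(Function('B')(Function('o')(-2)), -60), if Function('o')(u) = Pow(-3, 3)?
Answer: -116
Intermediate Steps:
Function('G')(f) = 2 (Function('G')(f) = Add(-3, 5) = 2)
Function('o')(u) = -27
Function('B')(j) = Add(-2, Mul(2, j)) (Function('B')(j) = Add(Add(j, j), Mul(-1, 2)) = Add(Mul(2, j), -2) = Add(-2, Mul(2, j)))
Add(Function('B')(Function('o')(-2)), -60) = Add(Add(-2, Mul(2, -27)), -60) = Add(Add(-2, -54), -60) = Add(-56, -60) = -116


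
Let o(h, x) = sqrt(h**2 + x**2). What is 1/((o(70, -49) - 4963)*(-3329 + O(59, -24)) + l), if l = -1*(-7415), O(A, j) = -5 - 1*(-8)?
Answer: 16514353/272643089331533 + 23282*sqrt(149)/272643089331533 ≈ 6.1614e-8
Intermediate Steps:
O(A, j) = 3 (O(A, j) = -5 + 8 = 3)
l = 7415
1/((o(70, -49) - 4963)*(-3329 + O(59, -24)) + l) = 1/((sqrt(70**2 + (-49)**2) - 4963)*(-3329 + 3) + 7415) = 1/((sqrt(4900 + 2401) - 4963)*(-3326) + 7415) = 1/((sqrt(7301) - 4963)*(-3326) + 7415) = 1/((7*sqrt(149) - 4963)*(-3326) + 7415) = 1/((-4963 + 7*sqrt(149))*(-3326) + 7415) = 1/((16506938 - 23282*sqrt(149)) + 7415) = 1/(16514353 - 23282*sqrt(149))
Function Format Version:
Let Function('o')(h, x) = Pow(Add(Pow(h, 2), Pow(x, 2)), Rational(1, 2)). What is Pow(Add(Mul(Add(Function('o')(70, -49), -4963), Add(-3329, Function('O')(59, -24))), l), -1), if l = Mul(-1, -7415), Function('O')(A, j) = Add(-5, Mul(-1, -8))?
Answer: Add(Rational(16514353, 272643089331533), Mul(Rational(23282, 272643089331533), Pow(149, Rational(1, 2)))) ≈ 6.1614e-8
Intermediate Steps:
Function('O')(A, j) = 3 (Function('O')(A, j) = Add(-5, 8) = 3)
l = 7415
Pow(Add(Mul(Add(Function('o')(70, -49), -4963), Add(-3329, Function('O')(59, -24))), l), -1) = Pow(Add(Mul(Add(Pow(Add(Pow(70, 2), Pow(-49, 2)), Rational(1, 2)), -4963), Add(-3329, 3)), 7415), -1) = Pow(Add(Mul(Add(Pow(Add(4900, 2401), Rational(1, 2)), -4963), -3326), 7415), -1) = Pow(Add(Mul(Add(Pow(7301, Rational(1, 2)), -4963), -3326), 7415), -1) = Pow(Add(Mul(Add(Mul(7, Pow(149, Rational(1, 2))), -4963), -3326), 7415), -1) = Pow(Add(Mul(Add(-4963, Mul(7, Pow(149, Rational(1, 2)))), -3326), 7415), -1) = Pow(Add(Add(16506938, Mul(-23282, Pow(149, Rational(1, 2)))), 7415), -1) = Pow(Add(16514353, Mul(-23282, Pow(149, Rational(1, 2)))), -1)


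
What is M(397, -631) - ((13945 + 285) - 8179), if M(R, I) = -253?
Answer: -6304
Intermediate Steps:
M(397, -631) - ((13945 + 285) - 8179) = -253 - ((13945 + 285) - 8179) = -253 - (14230 - 8179) = -253 - 1*6051 = -253 - 6051 = -6304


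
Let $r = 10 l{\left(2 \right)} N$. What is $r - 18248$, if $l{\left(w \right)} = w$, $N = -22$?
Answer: $-18688$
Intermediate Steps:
$r = -440$ ($r = 10 \cdot 2 \left(-22\right) = 20 \left(-22\right) = -440$)
$r - 18248 = -440 - 18248 = -18688$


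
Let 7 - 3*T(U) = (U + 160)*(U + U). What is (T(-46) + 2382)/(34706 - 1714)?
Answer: 17641/98976 ≈ 0.17824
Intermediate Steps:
T(U) = 7/3 - 2*U*(160 + U)/3 (T(U) = 7/3 - (U + 160)*(U + U)/3 = 7/3 - (160 + U)*2*U/3 = 7/3 - 2*U*(160 + U)/3)
(T(-46) + 2382)/(34706 - 1714) = ((7/3 - 320/3*(-46) - ⅔*(-46)²) + 2382)/(34706 - 1714) = ((7/3 + 14720/3 - ⅔*2116) + 2382)/32992 = ((7/3 + 14720/3 - 4232/3) + 2382)*(1/32992) = (10495/3 + 2382)*(1/32992) = (17641/3)*(1/32992) = 17641/98976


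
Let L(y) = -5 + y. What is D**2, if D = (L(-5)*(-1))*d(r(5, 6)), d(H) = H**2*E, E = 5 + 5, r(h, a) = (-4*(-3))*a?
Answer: 268738560000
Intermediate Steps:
r(h, a) = 12*a
E = 10
d(H) = 10*H**2 (d(H) = H**2*10 = 10*H**2)
D = 518400 (D = ((-5 - 5)*(-1))*(10*(12*6)**2) = (-10*(-1))*(10*72**2) = 10*(10*5184) = 10*51840 = 518400)
D**2 = 518400**2 = 268738560000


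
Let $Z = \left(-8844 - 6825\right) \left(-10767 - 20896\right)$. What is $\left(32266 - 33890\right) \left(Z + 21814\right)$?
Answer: $-805746562264$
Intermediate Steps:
$Z = 496127547$ ($Z = \left(-15669\right) \left(-31663\right) = 496127547$)
$\left(32266 - 33890\right) \left(Z + 21814\right) = \left(32266 - 33890\right) \left(496127547 + 21814\right) = \left(-1624\right) 496149361 = -805746562264$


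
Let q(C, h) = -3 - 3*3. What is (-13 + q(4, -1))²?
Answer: 625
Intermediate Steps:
q(C, h) = -12 (q(C, h) = -3 - 9 = -12)
(-13 + q(4, -1))² = (-13 - 12)² = (-25)² = 625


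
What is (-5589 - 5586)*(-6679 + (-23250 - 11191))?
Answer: 459516000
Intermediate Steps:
(-5589 - 5586)*(-6679 + (-23250 - 11191)) = -11175*(-6679 - 34441) = -11175*(-41120) = 459516000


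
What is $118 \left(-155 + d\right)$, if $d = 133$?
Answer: $-2596$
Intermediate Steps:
$118 \left(-155 + d\right) = 118 \left(-155 + 133\right) = 118 \left(-22\right) = -2596$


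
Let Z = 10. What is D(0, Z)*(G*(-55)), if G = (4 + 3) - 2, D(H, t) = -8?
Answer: 2200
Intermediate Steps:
G = 5 (G = 7 - 2 = 5)
D(0, Z)*(G*(-55)) = -40*(-55) = -8*(-275) = 2200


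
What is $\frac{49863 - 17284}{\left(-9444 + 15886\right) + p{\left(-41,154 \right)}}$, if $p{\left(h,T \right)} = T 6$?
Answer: $\frac{32579}{7366} \approx 4.4229$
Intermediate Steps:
$p{\left(h,T \right)} = 6 T$
$\frac{49863 - 17284}{\left(-9444 + 15886\right) + p{\left(-41,154 \right)}} = \frac{49863 - 17284}{\left(-9444 + 15886\right) + 6 \cdot 154} = \frac{32579}{6442 + 924} = \frac{32579}{7366}$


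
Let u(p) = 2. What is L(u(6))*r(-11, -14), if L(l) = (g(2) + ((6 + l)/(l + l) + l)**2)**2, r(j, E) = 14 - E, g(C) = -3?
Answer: 4732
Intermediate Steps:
L(l) = (-3 + (l + (6 + l)/(2*l))**2)**2 (L(l) = (-3 + ((6 + l)/(l + l) + l)**2)**2 = (-3 + ((6 + l)/((2*l)) + l)**2)**2 = (-3 + ((6 + l)*(1/(2*l)) + l)**2)**2 = (-3 + ((6 + l)/(2*l) + l)**2)**2 = (-3 + (l + (6 + l)/(2*l))**2)**2)
L(u(6))*r(-11, -14) = ((1/16)*((6 + 2 + 2*2**2)**2 - 12*2**2)**2/2**4)*(14 - 1*(-14)) = ((1/16)*(1/16)*((6 + 2 + 2*4)**2 - 12*4)**2)*(14 + 14) = ((1/16)*(1/16)*((6 + 2 + 8)**2 - 48)**2)*28 = ((1/16)*(1/16)*(16**2 - 48)**2)*28 = ((1/16)*(1/16)*(256 - 48)**2)*28 = ((1/16)*(1/16)*208**2)*28 = ((1/16)*(1/16)*43264)*28 = 169*28 = 4732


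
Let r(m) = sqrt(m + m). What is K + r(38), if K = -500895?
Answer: -500895 + 2*sqrt(19) ≈ -5.0089e+5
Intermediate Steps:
r(m) = sqrt(2)*sqrt(m) (r(m) = sqrt(2*m) = sqrt(2)*sqrt(m))
K + r(38) = -500895 + sqrt(2)*sqrt(38) = -500895 + 2*sqrt(19)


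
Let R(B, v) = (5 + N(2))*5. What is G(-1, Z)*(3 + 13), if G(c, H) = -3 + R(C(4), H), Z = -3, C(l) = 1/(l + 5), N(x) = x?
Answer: 512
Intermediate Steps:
C(l) = 1/(5 + l)
R(B, v) = 35 (R(B, v) = (5 + 2)*5 = 7*5 = 35)
G(c, H) = 32 (G(c, H) = -3 + 35 = 32)
G(-1, Z)*(3 + 13) = 32*(3 + 13) = 32*16 = 512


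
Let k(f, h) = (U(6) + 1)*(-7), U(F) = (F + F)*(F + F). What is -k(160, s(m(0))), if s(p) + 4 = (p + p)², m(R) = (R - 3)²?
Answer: 1015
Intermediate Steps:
m(R) = (-3 + R)²
U(F) = 4*F² (U(F) = (2*F)*(2*F) = 4*F²)
s(p) = -4 + 4*p² (s(p) = -4 + (p + p)² = -4 + (2*p)² = -4 + 4*p²)
k(f, h) = -1015 (k(f, h) = (4*6² + 1)*(-7) = (4*36 + 1)*(-7) = (144 + 1)*(-7) = 145*(-7) = -1015)
-k(160, s(m(0))) = -1*(-1015) = 1015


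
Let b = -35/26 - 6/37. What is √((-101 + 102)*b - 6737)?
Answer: I*√6236112090/962 ≈ 82.088*I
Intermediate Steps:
b = -1451/962 (b = -35*1/26 - 6*1/37 = -35/26 - 6/37 = -1451/962 ≈ -1.5083)
√((-101 + 102)*b - 6737) = √((-101 + 102)*(-1451/962) - 6737) = √(1*(-1451/962) - 6737) = √(-1451/962 - 6737) = √(-6482445/962) = I*√6236112090/962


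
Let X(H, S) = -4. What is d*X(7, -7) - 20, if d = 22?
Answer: -108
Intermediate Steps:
d*X(7, -7) - 20 = 22*(-4) - 20 = -88 - 20 = -108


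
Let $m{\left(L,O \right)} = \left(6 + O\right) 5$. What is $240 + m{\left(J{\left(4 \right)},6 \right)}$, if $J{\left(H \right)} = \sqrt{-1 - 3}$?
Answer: $300$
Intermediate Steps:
$J{\left(H \right)} = 2 i$ ($J{\left(H \right)} = \sqrt{-4} = 2 i$)
$m{\left(L,O \right)} = 30 + 5 O$
$240 + m{\left(J{\left(4 \right)},6 \right)} = 240 + \left(30 + 5 \cdot 6\right) = 240 + \left(30 + 30\right) = 240 + 60 = 300$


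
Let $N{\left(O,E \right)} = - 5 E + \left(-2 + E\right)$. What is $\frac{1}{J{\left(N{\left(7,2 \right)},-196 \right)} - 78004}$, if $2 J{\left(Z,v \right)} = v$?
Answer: $- \frac{1}{78102} \approx -1.2804 \cdot 10^{-5}$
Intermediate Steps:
$N{\left(O,E \right)} = -2 - 4 E$
$J{\left(Z,v \right)} = \frac{v}{2}$
$\frac{1}{J{\left(N{\left(7,2 \right)},-196 \right)} - 78004} = \frac{1}{\frac{1}{2} \left(-196\right) - 78004} = \frac{1}{-98 - 78004} = \frac{1}{-78102} = - \frac{1}{78102}$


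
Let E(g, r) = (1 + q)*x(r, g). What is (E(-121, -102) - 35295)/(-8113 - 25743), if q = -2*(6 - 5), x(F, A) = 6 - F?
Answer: 35403/33856 ≈ 1.0457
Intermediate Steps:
q = -2 (q = -2*1 = -2)
E(g, r) = -6 + r (E(g, r) = (1 - 2)*(6 - r) = -(6 - r) = -6 + r)
(E(-121, -102) - 35295)/(-8113 - 25743) = ((-6 - 102) - 35295)/(-8113 - 25743) = (-108 - 35295)/(-33856) = -35403*(-1/33856) = 35403/33856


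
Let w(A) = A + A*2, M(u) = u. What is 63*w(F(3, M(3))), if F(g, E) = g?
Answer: 567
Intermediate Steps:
w(A) = 3*A (w(A) = A + 2*A = 3*A)
63*w(F(3, M(3))) = 63*(3*3) = 63*9 = 567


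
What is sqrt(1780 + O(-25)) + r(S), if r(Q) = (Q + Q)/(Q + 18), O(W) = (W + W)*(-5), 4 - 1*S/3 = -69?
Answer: 146/79 + sqrt(2030) ≈ 46.904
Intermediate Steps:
S = 219 (S = 12 - 3*(-69) = 12 + 207 = 219)
O(W) = -10*W (O(W) = (2*W)*(-5) = -10*W)
r(Q) = 2*Q/(18 + Q) (r(Q) = (2*Q)/(18 + Q) = 2*Q/(18 + Q))
sqrt(1780 + O(-25)) + r(S) = sqrt(1780 - 10*(-25)) + 2*219/(18 + 219) = sqrt(1780 + 250) + 2*219/237 = sqrt(2030) + 2*219*(1/237) = sqrt(2030) + 146/79 = 146/79 + sqrt(2030)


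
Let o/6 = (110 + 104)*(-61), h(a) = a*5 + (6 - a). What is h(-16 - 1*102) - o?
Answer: 77858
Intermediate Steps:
h(a) = 6 + 4*a (h(a) = 5*a + (6 - a) = 6 + 4*a)
o = -78324 (o = 6*((110 + 104)*(-61)) = 6*(214*(-61)) = 6*(-13054) = -78324)
h(-16 - 1*102) - o = (6 + 4*(-16 - 1*102)) - 1*(-78324) = (6 + 4*(-16 - 102)) + 78324 = (6 + 4*(-118)) + 78324 = (6 - 472) + 78324 = -466 + 78324 = 77858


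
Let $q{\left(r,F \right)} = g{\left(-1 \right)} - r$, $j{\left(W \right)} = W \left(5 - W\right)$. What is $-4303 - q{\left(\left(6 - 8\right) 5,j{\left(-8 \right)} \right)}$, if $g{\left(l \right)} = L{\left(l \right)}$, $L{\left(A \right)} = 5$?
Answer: $-4318$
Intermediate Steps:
$g{\left(l \right)} = 5$
$q{\left(r,F \right)} = 5 - r$
$-4303 - q{\left(\left(6 - 8\right) 5,j{\left(-8 \right)} \right)} = -4303 - \left(5 - \left(6 - 8\right) 5\right) = -4303 - \left(5 - \left(-2\right) 5\right) = -4303 - \left(5 - -10\right) = -4303 - \left(5 + 10\right) = -4303 - 15 = -4318$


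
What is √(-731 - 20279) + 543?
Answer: 543 + I*√21010 ≈ 543.0 + 144.95*I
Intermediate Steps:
√(-731 - 20279) + 543 = √(-21010) + 543 = I*√21010 + 543 = 543 + I*√21010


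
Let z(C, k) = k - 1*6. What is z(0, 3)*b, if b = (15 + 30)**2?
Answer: -6075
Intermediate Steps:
z(C, k) = -6 + k (z(C, k) = k - 6 = -6 + k)
b = 2025 (b = 45**2 = 2025)
z(0, 3)*b = (-6 + 3)*2025 = -3*2025 = -6075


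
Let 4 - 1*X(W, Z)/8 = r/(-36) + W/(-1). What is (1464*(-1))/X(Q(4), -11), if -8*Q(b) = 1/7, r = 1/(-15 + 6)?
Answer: -830088/18049 ≈ -45.991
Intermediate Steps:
r = -⅑ (r = 1/(-9) = -⅑ ≈ -0.11111)
Q(b) = -1/56 (Q(b) = -⅛/7 = -⅛*⅐ = -1/56)
X(W, Z) = 2590/81 + 8*W (X(W, Z) = 32 - 8*(-⅑/(-36) + W/(-1)) = 32 - 8*(-⅑*(-1/36) + W*(-1)) = 32 - 8*(1/324 - W) = 32 + (-2/81 + 8*W) = 2590/81 + 8*W)
(1464*(-1))/X(Q(4), -11) = (1464*(-1))/(2590/81 + 8*(-1/56)) = -1464/(2590/81 - ⅐) = -1464/18049/567 = -1464*567/18049 = -830088/18049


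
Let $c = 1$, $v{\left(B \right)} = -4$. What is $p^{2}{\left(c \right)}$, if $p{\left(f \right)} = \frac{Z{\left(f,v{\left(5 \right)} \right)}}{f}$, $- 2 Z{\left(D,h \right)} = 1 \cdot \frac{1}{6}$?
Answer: $\frac{1}{144} \approx 0.0069444$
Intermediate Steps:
$Z{\left(D,h \right)} = - \frac{1}{12}$ ($Z{\left(D,h \right)} = - \frac{1 \cdot \frac{1}{6}}{2} = \left(- \frac{1}{2}\right) \frac{1}{6} = - \frac{1}{12}$)
$p{\left(f \right)} = - \frac{1}{12 f}$
$p^{2}{\left(c \right)} = \left(- \frac{1}{12 \cdot 1}\right)^{2} = \left(\left(- \frac{1}{12}\right) 1\right)^{2} = \left(- \frac{1}{12}\right)^{2} = \frac{1}{144}$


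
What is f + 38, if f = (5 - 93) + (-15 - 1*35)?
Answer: -100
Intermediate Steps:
f = -138 (f = -88 + (-15 - 35) = -88 - 50 = -138)
f + 38 = -138 + 38 = -100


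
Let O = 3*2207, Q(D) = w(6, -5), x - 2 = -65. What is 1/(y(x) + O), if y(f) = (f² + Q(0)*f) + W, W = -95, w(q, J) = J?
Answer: 1/10810 ≈ 9.2507e-5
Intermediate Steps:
x = -63 (x = 2 - 65 = -63)
Q(D) = -5
O = 6621
y(f) = -95 + f² - 5*f (y(f) = (f² - 5*f) - 95 = -95 + f² - 5*f)
1/(y(x) + O) = 1/((-95 + (-63)² - 5*(-63)) + 6621) = 1/((-95 + 3969 + 315) + 6621) = 1/(4189 + 6621) = 1/10810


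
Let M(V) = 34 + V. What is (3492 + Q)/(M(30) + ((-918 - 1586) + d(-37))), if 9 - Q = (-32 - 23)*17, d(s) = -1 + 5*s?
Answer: -2218/1313 ≈ -1.6893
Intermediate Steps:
Q = 944 (Q = 9 - (-32 - 23)*17 = 9 - (-55)*17 = 9 - 1*(-935) = 9 + 935 = 944)
(3492 + Q)/(M(30) + ((-918 - 1586) + d(-37))) = (3492 + 944)/((34 + 30) + ((-918 - 1586) + (-1 + 5*(-37)))) = 4436/(64 + (-2504 + (-1 - 185))) = 4436/(64 + (-2504 - 186)) = 4436/(64 - 2690) = 4436/(-2626) = 4436*(-1/2626) = -2218/1313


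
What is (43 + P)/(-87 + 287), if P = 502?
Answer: 109/40 ≈ 2.7250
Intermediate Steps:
(43 + P)/(-87 + 287) = (43 + 502)/(-87 + 287) = 545/200 = 545*(1/200) = 109/40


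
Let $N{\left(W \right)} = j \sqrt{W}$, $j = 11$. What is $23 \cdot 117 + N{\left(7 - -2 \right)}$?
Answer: $2724$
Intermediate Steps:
$N{\left(W \right)} = 11 \sqrt{W}$
$23 \cdot 117 + N{\left(7 - -2 \right)} = 23 \cdot 117 + 11 \sqrt{7 - -2} = 2691 + 11 \sqrt{7 + 2} = 2691 + 11 \sqrt{9} = 2691 + 11 \cdot 3 = 2691 + 33 = 2724$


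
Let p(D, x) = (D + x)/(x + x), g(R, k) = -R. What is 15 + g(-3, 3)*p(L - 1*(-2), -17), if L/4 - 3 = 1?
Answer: 507/34 ≈ 14.912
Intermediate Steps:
L = 16 (L = 12 + 4*1 = 12 + 4 = 16)
p(D, x) = (D + x)/(2*x) (p(D, x) = (D + x)/((2*x)) = (D + x)*(1/(2*x)) = (D + x)/(2*x))
15 + g(-3, 3)*p(L - 1*(-2), -17) = 15 + (-1*(-3))*((½)*((16 - 1*(-2)) - 17)/(-17)) = 15 + 3*((½)*(-1/17)*((16 + 2) - 17)) = 15 + 3*((½)*(-1/17)*(18 - 17)) = 15 + 3*((½)*(-1/17)*1) = 15 + 3*(-1/34) = 15 - 3/34 = 507/34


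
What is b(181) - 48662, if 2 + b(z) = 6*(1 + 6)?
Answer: -48622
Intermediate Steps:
b(z) = 40 (b(z) = -2 + 6*(1 + 6) = -2 + 6*7 = -2 + 42 = 40)
b(181) - 48662 = 40 - 48662 = -48622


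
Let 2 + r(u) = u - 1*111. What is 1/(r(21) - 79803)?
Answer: -1/79895 ≈ -1.2516e-5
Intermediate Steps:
r(u) = -113 + u (r(u) = -2 + (u - 1*111) = -2 + (u - 111) = -2 + (-111 + u) = -113 + u)
1/(r(21) - 79803) = 1/((-113 + 21) - 79803) = 1/(-92 - 79803) = 1/(-79895) = -1/79895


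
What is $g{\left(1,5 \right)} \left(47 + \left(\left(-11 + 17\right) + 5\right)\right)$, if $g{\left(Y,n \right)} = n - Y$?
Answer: $232$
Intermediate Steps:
$g{\left(1,5 \right)} \left(47 + \left(\left(-11 + 17\right) + 5\right)\right) = \left(5 - 1\right) \left(47 + \left(\left(-11 + 17\right) + 5\right)\right) = \left(5 - 1\right) \left(47 + \left(6 + 5\right)\right) = 4 \left(47 + 11\right) = 4 \cdot 58 = 232$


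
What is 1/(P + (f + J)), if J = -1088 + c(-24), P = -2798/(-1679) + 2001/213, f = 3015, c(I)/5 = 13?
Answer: 119209/238782879 ≈ 0.00049924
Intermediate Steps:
c(I) = 65 (c(I) = 5*13 = 65)
P = 1318551/119209 (P = -2798*(-1/1679) + 2001*(1/213) = 2798/1679 + 667/71 = 1318551/119209 ≈ 11.061)
J = -1023 (J = -1088 + 65 = -1023)
1/(P + (f + J)) = 1/(1318551/119209 + (3015 - 1023)) = 1/(1318551/119209 + 1992) = 1/(238782879/119209) = 119209/238782879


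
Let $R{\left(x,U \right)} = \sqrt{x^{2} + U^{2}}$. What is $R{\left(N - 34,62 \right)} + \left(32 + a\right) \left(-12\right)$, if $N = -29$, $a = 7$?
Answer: $-468 + \sqrt{7813} \approx -379.61$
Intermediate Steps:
$R{\left(x,U \right)} = \sqrt{U^{2} + x^{2}}$
$R{\left(N - 34,62 \right)} + \left(32 + a\right) \left(-12\right) = \sqrt{62^{2} + \left(-29 - 34\right)^{2}} + \left(32 + 7\right) \left(-12\right) = \sqrt{3844 + \left(-29 - 34\right)^{2}} + 39 \left(-12\right) = \sqrt{3844 + \left(-63\right)^{2}} - 468 = \sqrt{3844 + 3969} - 468 = \sqrt{7813} - 468 = -468 + \sqrt{7813}$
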